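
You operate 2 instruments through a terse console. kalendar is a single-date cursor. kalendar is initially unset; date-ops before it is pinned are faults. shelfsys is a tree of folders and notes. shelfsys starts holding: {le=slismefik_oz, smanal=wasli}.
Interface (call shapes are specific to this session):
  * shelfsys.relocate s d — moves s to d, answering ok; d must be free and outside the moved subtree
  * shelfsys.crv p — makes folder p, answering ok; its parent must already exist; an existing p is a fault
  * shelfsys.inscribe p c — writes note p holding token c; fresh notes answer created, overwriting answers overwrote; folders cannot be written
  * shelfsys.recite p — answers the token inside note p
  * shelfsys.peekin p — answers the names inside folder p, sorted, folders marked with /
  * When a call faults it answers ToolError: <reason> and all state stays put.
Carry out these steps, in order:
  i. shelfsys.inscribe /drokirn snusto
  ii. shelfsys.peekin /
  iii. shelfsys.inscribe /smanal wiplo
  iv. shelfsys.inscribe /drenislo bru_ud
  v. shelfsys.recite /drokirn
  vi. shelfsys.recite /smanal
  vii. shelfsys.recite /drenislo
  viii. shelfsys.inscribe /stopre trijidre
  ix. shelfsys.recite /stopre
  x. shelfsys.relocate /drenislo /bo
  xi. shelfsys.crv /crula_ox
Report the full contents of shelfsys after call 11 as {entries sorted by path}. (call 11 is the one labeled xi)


Answer: {bo=bru_ud, crula_ox/, drokirn=snusto, le=slismefik_oz, smanal=wiplo, stopre=trijidre}

Derivation:
;; 1. shelfsys.inscribe(p: /drokirn, c: snusto) ~> created
;; 2. shelfsys.peekin(p: /) ~> [drokirn, le, smanal]
;; 3. shelfsys.inscribe(p: /smanal, c: wiplo) ~> overwrote
;; 4. shelfsys.inscribe(p: /drenislo, c: bru_ud) ~> created
;; 5. shelfsys.recite(p: /drokirn) ~> snusto
;; 6. shelfsys.recite(p: /smanal) ~> wiplo
;; 7. shelfsys.recite(p: /drenislo) ~> bru_ud
;; 8. shelfsys.inscribe(p: /stopre, c: trijidre) ~> created
;; 9. shelfsys.recite(p: /stopre) ~> trijidre
;; 10. shelfsys.relocate(s: /drenislo, d: /bo) ~> ok
;; 11. shelfsys.crv(p: /crula_ox) ~> ok


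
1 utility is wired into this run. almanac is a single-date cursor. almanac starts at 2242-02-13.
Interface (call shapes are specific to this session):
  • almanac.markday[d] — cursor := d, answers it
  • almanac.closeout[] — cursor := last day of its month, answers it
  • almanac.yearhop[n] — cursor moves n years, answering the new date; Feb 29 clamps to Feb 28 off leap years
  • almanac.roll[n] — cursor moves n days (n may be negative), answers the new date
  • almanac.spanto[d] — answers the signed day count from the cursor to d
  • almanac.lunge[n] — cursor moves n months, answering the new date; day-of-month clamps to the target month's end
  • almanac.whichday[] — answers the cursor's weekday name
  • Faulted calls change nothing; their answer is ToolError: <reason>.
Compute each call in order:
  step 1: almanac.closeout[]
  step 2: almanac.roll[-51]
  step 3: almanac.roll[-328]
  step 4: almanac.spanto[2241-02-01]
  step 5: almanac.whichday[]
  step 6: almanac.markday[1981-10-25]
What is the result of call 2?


Answer: 2242-01-08

Derivation:
[in] closeout
= 2242-02-28
[in] roll -51
= 2242-01-08
[in] roll -328
= 2241-02-14
[in] spanto 2241-02-01
= -13
[in] whichday
= Sunday
[in] markday 1981-10-25
= 1981-10-25


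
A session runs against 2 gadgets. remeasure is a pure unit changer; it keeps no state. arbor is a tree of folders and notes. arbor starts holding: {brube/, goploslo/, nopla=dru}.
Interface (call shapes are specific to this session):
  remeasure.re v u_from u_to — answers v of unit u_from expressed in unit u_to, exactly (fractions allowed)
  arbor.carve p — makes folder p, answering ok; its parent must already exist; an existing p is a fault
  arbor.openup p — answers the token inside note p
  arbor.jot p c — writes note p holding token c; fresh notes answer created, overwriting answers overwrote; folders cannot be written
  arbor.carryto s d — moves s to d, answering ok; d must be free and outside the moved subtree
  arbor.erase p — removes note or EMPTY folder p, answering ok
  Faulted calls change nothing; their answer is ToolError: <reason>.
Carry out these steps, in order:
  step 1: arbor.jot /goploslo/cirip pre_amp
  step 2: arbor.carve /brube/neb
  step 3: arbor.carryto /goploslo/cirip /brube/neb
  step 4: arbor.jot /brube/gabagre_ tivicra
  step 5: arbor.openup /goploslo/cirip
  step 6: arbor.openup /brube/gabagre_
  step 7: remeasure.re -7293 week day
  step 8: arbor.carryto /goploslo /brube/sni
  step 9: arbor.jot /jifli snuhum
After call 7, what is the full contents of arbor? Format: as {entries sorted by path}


Answer: {brube/, brube/gabagre_=tivicra, brube/neb/, goploslo/, goploslo/cirip=pre_amp, nopla=dru}

Derivation:
CALL arbor.jot[/goploslo/cirip; pre_amp]
RET  created
CALL arbor.carve[/brube/neb]
RET  ok
CALL arbor.carryto[/goploslo/cirip; /brube/neb]
RET  ToolError: exists
CALL arbor.jot[/brube/gabagre_; tivicra]
RET  created
CALL arbor.openup[/goploslo/cirip]
RET  pre_amp
CALL arbor.openup[/brube/gabagre_]
RET  tivicra
CALL remeasure.re[-7293; week; day]
RET  -51051
CALL arbor.carryto[/goploslo; /brube/sni]
RET  ok
CALL arbor.jot[/jifli; snuhum]
RET  created


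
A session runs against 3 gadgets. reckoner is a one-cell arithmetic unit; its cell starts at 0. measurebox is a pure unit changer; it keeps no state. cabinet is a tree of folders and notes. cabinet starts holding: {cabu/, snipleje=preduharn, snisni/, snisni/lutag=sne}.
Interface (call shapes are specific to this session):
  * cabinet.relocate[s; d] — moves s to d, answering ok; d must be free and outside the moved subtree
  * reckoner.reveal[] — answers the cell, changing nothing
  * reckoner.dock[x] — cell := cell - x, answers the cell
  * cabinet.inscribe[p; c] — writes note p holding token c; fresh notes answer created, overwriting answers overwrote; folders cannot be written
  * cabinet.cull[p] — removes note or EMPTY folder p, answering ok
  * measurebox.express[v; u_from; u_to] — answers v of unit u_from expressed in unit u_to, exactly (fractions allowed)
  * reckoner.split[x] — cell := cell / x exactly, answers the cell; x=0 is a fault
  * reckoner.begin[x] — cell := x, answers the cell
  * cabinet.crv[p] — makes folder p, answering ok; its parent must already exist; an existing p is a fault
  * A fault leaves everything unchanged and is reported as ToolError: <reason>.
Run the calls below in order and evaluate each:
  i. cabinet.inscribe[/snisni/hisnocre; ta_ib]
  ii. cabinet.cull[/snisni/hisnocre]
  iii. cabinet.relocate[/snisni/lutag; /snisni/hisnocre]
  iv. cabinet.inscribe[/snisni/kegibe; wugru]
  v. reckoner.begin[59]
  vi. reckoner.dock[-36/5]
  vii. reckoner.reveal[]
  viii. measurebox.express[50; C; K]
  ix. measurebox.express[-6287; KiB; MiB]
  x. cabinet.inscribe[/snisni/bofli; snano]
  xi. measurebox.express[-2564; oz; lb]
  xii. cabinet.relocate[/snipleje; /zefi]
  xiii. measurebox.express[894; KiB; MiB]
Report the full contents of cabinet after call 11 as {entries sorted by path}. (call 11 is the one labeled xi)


Answer: {cabu/, snipleje=preduharn, snisni/, snisni/bofli=snano, snisni/hisnocre=sne, snisni/kegibe=wugru}

Derivation:
I run inscribe with p='/snisni/hisnocre', c='ta_ib', which returns created.
Calling cull with p='/snisni/hisnocre', and see ok.
I run relocate with s='/snisni/lutag', d='/snisni/hisnocre', and see ok.
I try inscribe with p='/snisni/kegibe', c='wugru', and see created.
Next I call begin with x='59', yielding 59.
I run dock with x='-36/5', giving 331/5.
Invoking reveal, and see 331/5.
I call express with v='50', u_from='C', u_to='K', giving 6463/20.
I run express with v='-6287', u_from='KiB', u_to='MiB', and observe -6287/1024.
Invoking inscribe with p='/snisni/bofli', c='snano', and get created.
I try express with v='-2564', u_from='oz', u_to='lb': -641/4.
I run relocate with s='/snipleje', d='/zefi', and observe ok.
I invoke express with v='894', u_from='KiB', u_to='MiB', giving 447/512.


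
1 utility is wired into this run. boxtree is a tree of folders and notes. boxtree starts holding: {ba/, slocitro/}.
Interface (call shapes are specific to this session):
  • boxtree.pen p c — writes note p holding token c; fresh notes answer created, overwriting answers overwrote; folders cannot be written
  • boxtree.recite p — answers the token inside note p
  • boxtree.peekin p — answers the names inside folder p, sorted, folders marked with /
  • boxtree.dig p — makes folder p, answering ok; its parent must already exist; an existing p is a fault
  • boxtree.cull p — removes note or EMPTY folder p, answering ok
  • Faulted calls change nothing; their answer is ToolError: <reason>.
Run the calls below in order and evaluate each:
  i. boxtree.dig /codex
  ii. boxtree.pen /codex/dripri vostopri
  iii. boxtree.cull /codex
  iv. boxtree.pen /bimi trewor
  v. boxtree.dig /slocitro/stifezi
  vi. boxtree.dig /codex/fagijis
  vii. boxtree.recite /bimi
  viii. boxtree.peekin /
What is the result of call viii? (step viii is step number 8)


Answer: [ba/, bimi, codex/, slocitro/]

Derivation:
>>> boxtree.dig /codex
  ok
>>> boxtree.pen /codex/dripri vostopri
  created
>>> boxtree.cull /codex
  ToolError: not empty
>>> boxtree.pen /bimi trewor
  created
>>> boxtree.dig /slocitro/stifezi
  ok
>>> boxtree.dig /codex/fagijis
  ok
>>> boxtree.recite /bimi
  trewor
>>> boxtree.peekin /
  [ba/, bimi, codex/, slocitro/]


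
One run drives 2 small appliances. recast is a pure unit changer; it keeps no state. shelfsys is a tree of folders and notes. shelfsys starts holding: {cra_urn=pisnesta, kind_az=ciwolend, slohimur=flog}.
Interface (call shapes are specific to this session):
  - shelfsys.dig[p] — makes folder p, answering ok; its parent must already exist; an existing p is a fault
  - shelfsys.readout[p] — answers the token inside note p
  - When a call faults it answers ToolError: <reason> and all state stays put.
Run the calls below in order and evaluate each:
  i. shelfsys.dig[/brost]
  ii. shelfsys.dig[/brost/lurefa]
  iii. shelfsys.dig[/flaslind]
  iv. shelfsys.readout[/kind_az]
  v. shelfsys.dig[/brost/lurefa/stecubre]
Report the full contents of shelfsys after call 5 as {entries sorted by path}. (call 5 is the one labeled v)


Act: shelfsys.dig[p='/brost']
Obs: ok
Act: shelfsys.dig[p='/brost/lurefa']
Obs: ok
Act: shelfsys.dig[p='/flaslind']
Obs: ok
Act: shelfsys.readout[p='/kind_az']
Obs: ciwolend
Act: shelfsys.dig[p='/brost/lurefa/stecubre']
Obs: ok

Answer: {brost/, brost/lurefa/, brost/lurefa/stecubre/, cra_urn=pisnesta, flaslind/, kind_az=ciwolend, slohimur=flog}


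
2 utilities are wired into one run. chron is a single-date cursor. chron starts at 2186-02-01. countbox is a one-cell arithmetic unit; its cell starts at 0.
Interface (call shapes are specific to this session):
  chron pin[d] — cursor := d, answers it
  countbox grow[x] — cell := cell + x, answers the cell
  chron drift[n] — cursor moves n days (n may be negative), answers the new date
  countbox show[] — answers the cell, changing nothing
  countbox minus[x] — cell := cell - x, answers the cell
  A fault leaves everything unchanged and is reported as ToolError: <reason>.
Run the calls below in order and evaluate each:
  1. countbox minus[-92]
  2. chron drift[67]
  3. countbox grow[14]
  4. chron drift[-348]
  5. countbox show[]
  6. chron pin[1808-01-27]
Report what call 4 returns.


Answer: 2185-04-26

Derivation:
>>> countbox minus x: -92
  92
>>> chron drift n: 67
  2186-04-09
>>> countbox grow x: 14
  106
>>> chron drift n: -348
  2185-04-26
>>> countbox show
  106
>>> chron pin d: 1808-01-27
  1808-01-27


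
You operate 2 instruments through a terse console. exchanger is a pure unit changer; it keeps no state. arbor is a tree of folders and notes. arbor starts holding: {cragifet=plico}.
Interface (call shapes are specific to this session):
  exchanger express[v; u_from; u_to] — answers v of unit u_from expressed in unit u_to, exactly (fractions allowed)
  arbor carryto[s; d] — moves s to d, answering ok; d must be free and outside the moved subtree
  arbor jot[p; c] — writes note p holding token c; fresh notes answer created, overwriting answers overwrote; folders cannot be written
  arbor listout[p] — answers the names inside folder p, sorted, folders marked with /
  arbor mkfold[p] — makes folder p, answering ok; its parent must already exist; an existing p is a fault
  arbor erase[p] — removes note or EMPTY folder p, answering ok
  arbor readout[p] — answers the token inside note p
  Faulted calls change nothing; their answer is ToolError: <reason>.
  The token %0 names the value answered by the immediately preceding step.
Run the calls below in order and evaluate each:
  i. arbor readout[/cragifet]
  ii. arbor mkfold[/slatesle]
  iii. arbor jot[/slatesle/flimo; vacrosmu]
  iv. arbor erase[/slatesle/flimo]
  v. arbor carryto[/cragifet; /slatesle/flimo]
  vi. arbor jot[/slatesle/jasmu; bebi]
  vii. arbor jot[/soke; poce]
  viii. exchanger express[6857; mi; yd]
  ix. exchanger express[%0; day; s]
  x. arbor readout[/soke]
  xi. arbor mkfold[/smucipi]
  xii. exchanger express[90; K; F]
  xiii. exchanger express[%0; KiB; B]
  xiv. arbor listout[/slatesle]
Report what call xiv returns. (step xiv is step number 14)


Step: arbor readout[p→/cragifet]
Result: plico
Step: arbor mkfold[p→/slatesle]
Result: ok
Step: arbor jot[p→/slatesle/flimo; c→vacrosmu]
Result: created
Step: arbor erase[p→/slatesle/flimo]
Result: ok
Step: arbor carryto[s→/cragifet; d→/slatesle/flimo]
Result: ok
Step: arbor jot[p→/slatesle/jasmu; c→bebi]
Result: created
Step: arbor jot[p→/soke; c→poce]
Result: created
Step: exchanger express[v→6857; u_from→mi; u_to→yd]
Result: 12068320
Step: exchanger express[v→%0; u_from→day; u_to→s]
Result: 1042702848000
Step: arbor readout[p→/soke]
Result: poce
Step: arbor mkfold[p→/smucipi]
Result: ok
Step: exchanger express[v→90; u_from→K; u_to→F]
Result: -29767/100
Step: exchanger express[v→%0; u_from→KiB; u_to→B]
Result: -7620352/25
Step: arbor listout[p→/slatesle]
Result: [flimo, jasmu]

Answer: [flimo, jasmu]


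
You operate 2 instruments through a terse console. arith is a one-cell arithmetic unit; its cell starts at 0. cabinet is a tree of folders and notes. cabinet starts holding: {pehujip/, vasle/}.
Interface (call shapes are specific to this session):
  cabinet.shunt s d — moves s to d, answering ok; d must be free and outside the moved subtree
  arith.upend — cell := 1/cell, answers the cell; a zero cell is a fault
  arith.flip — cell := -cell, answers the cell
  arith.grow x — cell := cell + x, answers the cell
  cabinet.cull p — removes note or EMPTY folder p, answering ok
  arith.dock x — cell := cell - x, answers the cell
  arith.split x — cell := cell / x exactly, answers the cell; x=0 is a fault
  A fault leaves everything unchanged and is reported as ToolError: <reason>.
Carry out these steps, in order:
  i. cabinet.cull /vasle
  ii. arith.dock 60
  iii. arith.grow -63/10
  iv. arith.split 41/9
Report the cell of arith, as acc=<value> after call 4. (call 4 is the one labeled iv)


-- 1. cabinet.cull(p: /vasle) == ok
-- 2. arith.dock(x: 60) == -60
-- 3. arith.grow(x: -63/10) == -663/10
-- 4. arith.split(x: 41/9) == -5967/410

Answer: acc=-5967/410


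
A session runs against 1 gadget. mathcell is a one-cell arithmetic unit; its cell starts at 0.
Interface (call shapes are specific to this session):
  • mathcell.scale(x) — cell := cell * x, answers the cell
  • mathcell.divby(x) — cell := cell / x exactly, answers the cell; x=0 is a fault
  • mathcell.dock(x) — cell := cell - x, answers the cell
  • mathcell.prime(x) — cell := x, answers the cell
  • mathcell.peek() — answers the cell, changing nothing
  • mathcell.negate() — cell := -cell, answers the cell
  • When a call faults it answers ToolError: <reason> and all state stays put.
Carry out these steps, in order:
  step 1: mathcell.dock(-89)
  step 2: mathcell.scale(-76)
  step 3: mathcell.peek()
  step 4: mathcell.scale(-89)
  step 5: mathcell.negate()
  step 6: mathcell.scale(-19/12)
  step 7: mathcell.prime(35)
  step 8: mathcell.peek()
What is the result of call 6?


Answer: 2859481/3

Derivation:
;; mathcell.dock(x=-89) ~> 89
;; mathcell.scale(x=-76) ~> -6764
;; mathcell.peek() ~> -6764
;; mathcell.scale(x=-89) ~> 601996
;; mathcell.negate() ~> -601996
;; mathcell.scale(x=-19/12) ~> 2859481/3
;; mathcell.prime(x=35) ~> 35
;; mathcell.peek() ~> 35


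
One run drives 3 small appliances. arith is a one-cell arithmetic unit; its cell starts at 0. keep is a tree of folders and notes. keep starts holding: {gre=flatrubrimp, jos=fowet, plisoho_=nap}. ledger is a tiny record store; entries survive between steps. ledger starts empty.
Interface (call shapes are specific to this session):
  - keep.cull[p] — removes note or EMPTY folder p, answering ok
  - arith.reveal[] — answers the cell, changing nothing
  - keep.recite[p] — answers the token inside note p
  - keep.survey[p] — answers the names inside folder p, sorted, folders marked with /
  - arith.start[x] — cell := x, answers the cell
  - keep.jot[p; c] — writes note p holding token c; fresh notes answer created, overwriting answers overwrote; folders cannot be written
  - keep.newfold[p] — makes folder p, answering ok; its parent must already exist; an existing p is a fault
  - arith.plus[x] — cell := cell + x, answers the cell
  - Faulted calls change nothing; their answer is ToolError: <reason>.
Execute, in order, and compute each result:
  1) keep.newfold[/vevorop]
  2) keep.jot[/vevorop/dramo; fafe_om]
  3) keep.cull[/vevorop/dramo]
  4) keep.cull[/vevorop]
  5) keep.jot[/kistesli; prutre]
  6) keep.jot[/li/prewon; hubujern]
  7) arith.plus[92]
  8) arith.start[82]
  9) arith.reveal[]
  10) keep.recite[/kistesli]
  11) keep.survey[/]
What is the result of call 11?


Answer: [gre, jos, kistesli, plisoho_]

Derivation:
CALL keep.newfold[p=/vevorop]
RET  ok
CALL keep.jot[p=/vevorop/dramo; c=fafe_om]
RET  created
CALL keep.cull[p=/vevorop/dramo]
RET  ok
CALL keep.cull[p=/vevorop]
RET  ok
CALL keep.jot[p=/kistesli; c=prutre]
RET  created
CALL keep.jot[p=/li/prewon; c=hubujern]
RET  ToolError: no parent
CALL arith.plus[x=92]
RET  92
CALL arith.start[x=82]
RET  82
CALL arith.reveal[]
RET  82
CALL keep.recite[p=/kistesli]
RET  prutre
CALL keep.survey[p=/]
RET  [gre, jos, kistesli, plisoho_]


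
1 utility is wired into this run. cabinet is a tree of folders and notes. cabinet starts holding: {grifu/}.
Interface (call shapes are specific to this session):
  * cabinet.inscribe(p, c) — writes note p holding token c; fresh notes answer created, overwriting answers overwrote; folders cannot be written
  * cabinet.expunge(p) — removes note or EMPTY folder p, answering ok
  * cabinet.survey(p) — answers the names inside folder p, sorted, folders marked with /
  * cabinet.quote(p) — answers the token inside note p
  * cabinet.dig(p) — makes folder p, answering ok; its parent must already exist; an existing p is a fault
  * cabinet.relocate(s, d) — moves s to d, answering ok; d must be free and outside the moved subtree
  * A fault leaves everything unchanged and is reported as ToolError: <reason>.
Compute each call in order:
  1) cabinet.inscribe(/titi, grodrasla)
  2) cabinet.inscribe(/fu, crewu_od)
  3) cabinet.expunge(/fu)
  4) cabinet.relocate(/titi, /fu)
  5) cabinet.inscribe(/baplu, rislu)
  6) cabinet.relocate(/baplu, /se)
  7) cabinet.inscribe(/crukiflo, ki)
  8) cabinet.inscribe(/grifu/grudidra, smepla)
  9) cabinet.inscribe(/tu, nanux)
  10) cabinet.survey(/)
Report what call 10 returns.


Answer: [crukiflo, fu, grifu/, se, tu]

Derivation:
Do: cabinet.inscribe[p→/titi; c→grodrasla]
See: created
Do: cabinet.inscribe[p→/fu; c→crewu_od]
See: created
Do: cabinet.expunge[p→/fu]
See: ok
Do: cabinet.relocate[s→/titi; d→/fu]
See: ok
Do: cabinet.inscribe[p→/baplu; c→rislu]
See: created
Do: cabinet.relocate[s→/baplu; d→/se]
See: ok
Do: cabinet.inscribe[p→/crukiflo; c→ki]
See: created
Do: cabinet.inscribe[p→/grifu/grudidra; c→smepla]
See: created
Do: cabinet.inscribe[p→/tu; c→nanux]
See: created
Do: cabinet.survey[p→/]
See: [crukiflo, fu, grifu/, se, tu]


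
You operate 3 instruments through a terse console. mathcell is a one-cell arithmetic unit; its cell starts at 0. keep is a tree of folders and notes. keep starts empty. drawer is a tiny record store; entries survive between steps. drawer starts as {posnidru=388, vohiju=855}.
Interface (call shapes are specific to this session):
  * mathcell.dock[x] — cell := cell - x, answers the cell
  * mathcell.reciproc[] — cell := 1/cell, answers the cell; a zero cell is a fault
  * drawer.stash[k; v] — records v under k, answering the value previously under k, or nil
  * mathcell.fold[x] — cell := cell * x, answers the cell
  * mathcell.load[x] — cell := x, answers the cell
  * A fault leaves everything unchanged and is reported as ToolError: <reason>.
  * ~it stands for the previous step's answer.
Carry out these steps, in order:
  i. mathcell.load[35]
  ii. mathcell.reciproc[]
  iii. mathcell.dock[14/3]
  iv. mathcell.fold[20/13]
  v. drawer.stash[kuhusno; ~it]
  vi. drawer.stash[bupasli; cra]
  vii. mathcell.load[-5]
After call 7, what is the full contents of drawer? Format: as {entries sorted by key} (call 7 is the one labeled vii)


Answer: {bupasli=cra, kuhusno=-1948/273, posnidru=388, vohiju=855}

Derivation:
Invoking load using x='35', — result: 35.
I run reciproc, — result: 1/35.
Calling dock using x='14/3', — result: -487/105.
Now I run fold using x='20/13', and observe -1948/273.
I call stash using k='kuhusno', v='~it', and observe nil.
Now I run stash using k='bupasli', v='cra', and see nil.
Then load using x='-5', and get -5.


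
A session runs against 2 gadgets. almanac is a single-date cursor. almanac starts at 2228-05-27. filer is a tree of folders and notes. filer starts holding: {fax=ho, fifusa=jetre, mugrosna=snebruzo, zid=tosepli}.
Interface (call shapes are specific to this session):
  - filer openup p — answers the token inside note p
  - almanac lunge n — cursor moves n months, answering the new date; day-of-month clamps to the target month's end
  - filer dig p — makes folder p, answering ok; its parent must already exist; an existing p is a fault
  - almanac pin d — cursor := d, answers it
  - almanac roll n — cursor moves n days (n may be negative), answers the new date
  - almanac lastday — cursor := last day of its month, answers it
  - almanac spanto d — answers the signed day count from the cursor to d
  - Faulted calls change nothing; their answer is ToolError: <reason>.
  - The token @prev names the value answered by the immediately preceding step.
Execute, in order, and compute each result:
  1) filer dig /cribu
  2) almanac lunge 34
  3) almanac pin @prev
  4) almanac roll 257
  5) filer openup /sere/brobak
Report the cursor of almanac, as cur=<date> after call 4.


Answer: cur=2231-12-09

Derivation:
Do: filer dig[p=/cribu]
See: ok
Do: almanac lunge[n=34]
See: 2231-03-27
Do: almanac pin[d=@prev]
See: 2231-03-27
Do: almanac roll[n=257]
See: 2231-12-09
Do: filer openup[p=/sere/brobak]
See: ToolError: not found


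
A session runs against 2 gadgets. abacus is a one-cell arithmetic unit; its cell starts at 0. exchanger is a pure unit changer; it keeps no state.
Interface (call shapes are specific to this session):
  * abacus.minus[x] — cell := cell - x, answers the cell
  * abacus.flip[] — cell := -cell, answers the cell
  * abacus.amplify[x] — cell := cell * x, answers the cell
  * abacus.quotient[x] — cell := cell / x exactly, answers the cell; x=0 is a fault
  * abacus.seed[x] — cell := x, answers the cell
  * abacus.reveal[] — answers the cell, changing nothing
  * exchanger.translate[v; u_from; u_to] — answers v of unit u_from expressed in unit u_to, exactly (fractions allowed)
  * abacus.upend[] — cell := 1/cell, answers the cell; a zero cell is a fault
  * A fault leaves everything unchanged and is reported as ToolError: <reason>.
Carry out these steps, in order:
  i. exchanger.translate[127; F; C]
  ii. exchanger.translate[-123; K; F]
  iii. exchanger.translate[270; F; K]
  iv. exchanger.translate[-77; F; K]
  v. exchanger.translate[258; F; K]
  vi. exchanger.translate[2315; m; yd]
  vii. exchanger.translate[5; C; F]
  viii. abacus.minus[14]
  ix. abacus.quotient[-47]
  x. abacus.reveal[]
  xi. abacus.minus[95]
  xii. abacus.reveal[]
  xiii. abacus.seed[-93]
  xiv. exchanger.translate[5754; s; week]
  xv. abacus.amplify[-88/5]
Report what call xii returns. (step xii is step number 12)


[in] exchanger.translate v→127 u_from→F u_to→C
[out] 475/9
[in] exchanger.translate v→-123 u_from→K u_to→F
[out] -68107/100
[in] exchanger.translate v→270 u_from→F u_to→K
[out] 72967/180
[in] exchanger.translate v→-77 u_from→F u_to→K
[out] 38267/180
[in] exchanger.translate v→258 u_from→F u_to→K
[out] 71767/180
[in] exchanger.translate v→2315 u_from→m u_to→yd
[out] 2893750/1143
[in] exchanger.translate v→5 u_from→C u_to→F
[out] 41
[in] abacus.minus x→14
[out] -14
[in] abacus.quotient x→-47
[out] 14/47
[in] abacus.reveal
[out] 14/47
[in] abacus.minus x→95
[out] -4451/47
[in] abacus.reveal
[out] -4451/47
[in] abacus.seed x→-93
[out] -93
[in] exchanger.translate v→5754 u_from→s u_to→week
[out] 137/14400
[in] abacus.amplify x→-88/5
[out] 8184/5

Answer: -4451/47


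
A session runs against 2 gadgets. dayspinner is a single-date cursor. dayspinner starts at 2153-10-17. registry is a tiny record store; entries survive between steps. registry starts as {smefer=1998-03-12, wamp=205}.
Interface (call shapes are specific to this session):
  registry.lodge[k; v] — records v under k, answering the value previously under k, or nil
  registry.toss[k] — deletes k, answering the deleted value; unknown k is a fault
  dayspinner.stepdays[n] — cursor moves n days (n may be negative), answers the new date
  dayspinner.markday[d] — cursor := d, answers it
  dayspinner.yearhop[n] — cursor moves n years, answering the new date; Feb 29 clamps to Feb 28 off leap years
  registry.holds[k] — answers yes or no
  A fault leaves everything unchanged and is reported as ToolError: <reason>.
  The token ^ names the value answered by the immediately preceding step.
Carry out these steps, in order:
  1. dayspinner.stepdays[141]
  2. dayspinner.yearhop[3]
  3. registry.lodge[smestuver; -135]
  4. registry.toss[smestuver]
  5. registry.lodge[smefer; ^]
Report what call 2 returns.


Answer: 2157-03-07

Derivation:
% dayspinner.stepdays n=141
= 2154-03-07
% dayspinner.yearhop n=3
= 2157-03-07
% registry.lodge k=smestuver v=-135
= nil
% registry.toss k=smestuver
= -135
% registry.lodge k=smefer v=^
= 1998-03-12


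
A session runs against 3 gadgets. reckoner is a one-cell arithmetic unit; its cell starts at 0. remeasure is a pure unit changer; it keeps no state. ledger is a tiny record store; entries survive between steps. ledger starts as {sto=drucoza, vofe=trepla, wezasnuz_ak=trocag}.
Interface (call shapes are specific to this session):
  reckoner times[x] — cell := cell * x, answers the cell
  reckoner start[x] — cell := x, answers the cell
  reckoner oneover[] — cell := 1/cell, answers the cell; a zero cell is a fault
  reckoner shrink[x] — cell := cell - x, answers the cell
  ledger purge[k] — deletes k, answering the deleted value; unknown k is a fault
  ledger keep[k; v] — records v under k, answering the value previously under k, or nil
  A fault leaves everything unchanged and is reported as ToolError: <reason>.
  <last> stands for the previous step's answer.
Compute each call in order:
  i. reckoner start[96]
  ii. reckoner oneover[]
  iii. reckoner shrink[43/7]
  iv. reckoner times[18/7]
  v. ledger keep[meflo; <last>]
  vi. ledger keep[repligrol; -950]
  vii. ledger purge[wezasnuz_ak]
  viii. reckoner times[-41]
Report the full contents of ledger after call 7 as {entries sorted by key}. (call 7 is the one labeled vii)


Answer: {meflo=-12363/784, repligrol=-950, sto=drucoza, vofe=trepla}

Derivation:
~$ reckoner start x=96
  96
~$ reckoner oneover
  1/96
~$ reckoner shrink x=43/7
  -4121/672
~$ reckoner times x=18/7
  -12363/784
~$ ledger keep k=meflo v=<last>
  nil
~$ ledger keep k=repligrol v=-950
  nil
~$ ledger purge k=wezasnuz_ak
  trocag
~$ reckoner times x=-41
  506883/784


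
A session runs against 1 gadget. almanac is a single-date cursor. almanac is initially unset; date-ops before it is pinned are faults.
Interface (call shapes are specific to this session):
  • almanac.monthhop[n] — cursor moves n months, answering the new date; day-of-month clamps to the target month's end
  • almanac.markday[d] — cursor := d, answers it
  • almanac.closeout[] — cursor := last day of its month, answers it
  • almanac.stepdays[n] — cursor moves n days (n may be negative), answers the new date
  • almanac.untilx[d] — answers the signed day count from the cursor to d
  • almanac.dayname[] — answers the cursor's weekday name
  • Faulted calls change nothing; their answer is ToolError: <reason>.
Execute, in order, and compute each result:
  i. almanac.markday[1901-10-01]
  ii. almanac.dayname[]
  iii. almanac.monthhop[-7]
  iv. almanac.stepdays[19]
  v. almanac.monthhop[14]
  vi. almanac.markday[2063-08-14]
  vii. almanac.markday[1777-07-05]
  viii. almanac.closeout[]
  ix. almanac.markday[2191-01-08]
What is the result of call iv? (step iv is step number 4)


Answer: 1901-03-20

Derivation:
→ markday(d='1901-10-01')
← 1901-10-01
→ dayname()
← Tuesday
→ monthhop(n='-7')
← 1901-03-01
→ stepdays(n='19')
← 1901-03-20
→ monthhop(n='14')
← 1902-05-20
→ markday(d='2063-08-14')
← 2063-08-14
→ markday(d='1777-07-05')
← 1777-07-05
→ closeout()
← 1777-07-31
→ markday(d='2191-01-08')
← 2191-01-08


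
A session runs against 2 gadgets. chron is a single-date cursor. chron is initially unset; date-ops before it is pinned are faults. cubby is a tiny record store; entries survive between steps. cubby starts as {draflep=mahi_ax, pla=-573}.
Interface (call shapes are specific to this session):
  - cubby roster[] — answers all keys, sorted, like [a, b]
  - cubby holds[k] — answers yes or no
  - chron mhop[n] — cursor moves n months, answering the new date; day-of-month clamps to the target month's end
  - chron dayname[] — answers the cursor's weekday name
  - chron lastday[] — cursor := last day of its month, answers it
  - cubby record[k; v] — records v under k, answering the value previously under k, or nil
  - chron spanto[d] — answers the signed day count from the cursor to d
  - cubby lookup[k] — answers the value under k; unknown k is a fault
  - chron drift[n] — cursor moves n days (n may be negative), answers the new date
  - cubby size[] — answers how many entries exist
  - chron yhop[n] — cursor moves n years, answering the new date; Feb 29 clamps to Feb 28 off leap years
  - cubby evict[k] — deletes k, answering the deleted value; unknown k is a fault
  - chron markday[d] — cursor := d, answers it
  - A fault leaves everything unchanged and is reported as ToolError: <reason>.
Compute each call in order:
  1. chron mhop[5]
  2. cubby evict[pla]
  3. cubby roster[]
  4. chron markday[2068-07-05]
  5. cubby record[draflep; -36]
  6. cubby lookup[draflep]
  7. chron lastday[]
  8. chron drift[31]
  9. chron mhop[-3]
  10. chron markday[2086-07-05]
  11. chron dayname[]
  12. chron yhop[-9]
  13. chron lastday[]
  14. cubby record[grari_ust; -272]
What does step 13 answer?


Answer: 2077-07-31

Derivation:
CALL chron mhop[5]
RET  ToolError: no date set
CALL cubby evict[pla]
RET  -573
CALL cubby roster[]
RET  [draflep]
CALL chron markday[2068-07-05]
RET  2068-07-05
CALL cubby record[draflep; -36]
RET  mahi_ax
CALL cubby lookup[draflep]
RET  -36
CALL chron lastday[]
RET  2068-07-31
CALL chron drift[31]
RET  2068-08-31
CALL chron mhop[-3]
RET  2068-05-31
CALL chron markday[2086-07-05]
RET  2086-07-05
CALL chron dayname[]
RET  Friday
CALL chron yhop[-9]
RET  2077-07-05
CALL chron lastday[]
RET  2077-07-31
CALL cubby record[grari_ust; -272]
RET  nil


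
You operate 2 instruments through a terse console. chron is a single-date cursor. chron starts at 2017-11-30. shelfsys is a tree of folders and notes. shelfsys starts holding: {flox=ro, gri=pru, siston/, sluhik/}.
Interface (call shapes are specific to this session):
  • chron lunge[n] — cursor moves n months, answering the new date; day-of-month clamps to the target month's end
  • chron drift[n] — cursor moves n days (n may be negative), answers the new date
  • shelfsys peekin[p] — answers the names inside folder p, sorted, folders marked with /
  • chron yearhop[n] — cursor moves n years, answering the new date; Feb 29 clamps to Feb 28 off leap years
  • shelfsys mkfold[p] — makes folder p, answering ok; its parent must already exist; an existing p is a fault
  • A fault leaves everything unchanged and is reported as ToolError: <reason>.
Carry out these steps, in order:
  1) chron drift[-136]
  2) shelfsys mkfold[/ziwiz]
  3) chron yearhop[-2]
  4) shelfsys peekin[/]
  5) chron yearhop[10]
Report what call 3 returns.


Step: chron drift[n: -136]
Result: 2017-07-17
Step: shelfsys mkfold[p: /ziwiz]
Result: ok
Step: chron yearhop[n: -2]
Result: 2015-07-17
Step: shelfsys peekin[p: /]
Result: [flox, gri, siston/, sluhik/, ziwiz/]
Step: chron yearhop[n: 10]
Result: 2025-07-17

Answer: 2015-07-17


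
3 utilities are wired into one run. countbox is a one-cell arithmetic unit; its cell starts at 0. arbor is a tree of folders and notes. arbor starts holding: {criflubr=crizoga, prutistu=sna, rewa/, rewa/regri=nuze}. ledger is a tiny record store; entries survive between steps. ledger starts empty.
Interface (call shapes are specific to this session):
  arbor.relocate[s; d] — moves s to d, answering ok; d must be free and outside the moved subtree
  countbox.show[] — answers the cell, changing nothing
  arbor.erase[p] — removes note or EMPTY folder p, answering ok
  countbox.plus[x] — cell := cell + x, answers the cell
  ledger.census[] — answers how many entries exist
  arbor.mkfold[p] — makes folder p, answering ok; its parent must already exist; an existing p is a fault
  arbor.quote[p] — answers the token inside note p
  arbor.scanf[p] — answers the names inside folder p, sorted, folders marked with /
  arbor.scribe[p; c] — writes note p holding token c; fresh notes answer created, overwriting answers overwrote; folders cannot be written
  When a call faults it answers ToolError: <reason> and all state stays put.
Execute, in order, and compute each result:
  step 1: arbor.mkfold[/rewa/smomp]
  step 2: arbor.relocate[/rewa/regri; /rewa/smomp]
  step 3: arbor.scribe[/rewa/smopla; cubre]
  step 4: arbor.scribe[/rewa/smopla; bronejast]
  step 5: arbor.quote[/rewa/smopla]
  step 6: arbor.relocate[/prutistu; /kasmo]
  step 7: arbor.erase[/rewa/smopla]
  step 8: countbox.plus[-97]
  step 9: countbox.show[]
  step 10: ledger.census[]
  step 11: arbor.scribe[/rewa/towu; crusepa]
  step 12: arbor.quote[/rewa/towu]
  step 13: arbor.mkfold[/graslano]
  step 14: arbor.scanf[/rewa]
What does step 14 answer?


Answer: [regri, smomp/, towu]

Derivation:
→ mkfold(p=/rewa/smomp)
← ok
→ relocate(s=/rewa/regri, d=/rewa/smomp)
← ToolError: exists
→ scribe(p=/rewa/smopla, c=cubre)
← created
→ scribe(p=/rewa/smopla, c=bronejast)
← overwrote
→ quote(p=/rewa/smopla)
← bronejast
→ relocate(s=/prutistu, d=/kasmo)
← ok
→ erase(p=/rewa/smopla)
← ok
→ plus(x=-97)
← -97
→ show()
← -97
→ census()
← 0
→ scribe(p=/rewa/towu, c=crusepa)
← created
→ quote(p=/rewa/towu)
← crusepa
→ mkfold(p=/graslano)
← ok
→ scanf(p=/rewa)
← [regri, smomp/, towu]


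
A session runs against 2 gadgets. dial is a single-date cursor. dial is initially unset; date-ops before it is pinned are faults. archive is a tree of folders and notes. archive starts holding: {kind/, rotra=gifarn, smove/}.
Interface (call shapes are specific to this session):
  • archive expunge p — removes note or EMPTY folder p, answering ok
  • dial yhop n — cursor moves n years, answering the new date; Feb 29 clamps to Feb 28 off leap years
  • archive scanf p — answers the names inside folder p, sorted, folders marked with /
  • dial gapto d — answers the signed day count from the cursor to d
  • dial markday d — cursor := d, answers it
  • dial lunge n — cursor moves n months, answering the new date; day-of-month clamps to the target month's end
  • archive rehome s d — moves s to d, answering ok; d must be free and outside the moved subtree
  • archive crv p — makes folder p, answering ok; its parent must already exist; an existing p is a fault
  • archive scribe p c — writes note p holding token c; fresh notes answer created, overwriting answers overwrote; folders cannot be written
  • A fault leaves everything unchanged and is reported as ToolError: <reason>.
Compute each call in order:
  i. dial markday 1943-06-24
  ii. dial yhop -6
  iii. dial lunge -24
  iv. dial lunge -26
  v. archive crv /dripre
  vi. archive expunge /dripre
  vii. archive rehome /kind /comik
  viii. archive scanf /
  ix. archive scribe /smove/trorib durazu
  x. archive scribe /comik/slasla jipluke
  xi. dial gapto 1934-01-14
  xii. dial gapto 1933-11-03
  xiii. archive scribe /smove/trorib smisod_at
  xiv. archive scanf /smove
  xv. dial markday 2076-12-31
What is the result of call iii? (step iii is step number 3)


Answer: 1935-06-24

Derivation:
% dial markday d→1943-06-24
:: 1943-06-24
% dial yhop n→-6
:: 1937-06-24
% dial lunge n→-24
:: 1935-06-24
% dial lunge n→-26
:: 1933-04-24
% archive crv p→/dripre
:: ok
% archive expunge p→/dripre
:: ok
% archive rehome s→/kind d→/comik
:: ok
% archive scanf p→/
:: [comik/, rotra, smove/]
% archive scribe p→/smove/trorib c→durazu
:: created
% archive scribe p→/comik/slasla c→jipluke
:: created
% dial gapto d→1934-01-14
:: 265
% dial gapto d→1933-11-03
:: 193
% archive scribe p→/smove/trorib c→smisod_at
:: overwrote
% archive scanf p→/smove
:: [trorib]
% dial markday d→2076-12-31
:: 2076-12-31


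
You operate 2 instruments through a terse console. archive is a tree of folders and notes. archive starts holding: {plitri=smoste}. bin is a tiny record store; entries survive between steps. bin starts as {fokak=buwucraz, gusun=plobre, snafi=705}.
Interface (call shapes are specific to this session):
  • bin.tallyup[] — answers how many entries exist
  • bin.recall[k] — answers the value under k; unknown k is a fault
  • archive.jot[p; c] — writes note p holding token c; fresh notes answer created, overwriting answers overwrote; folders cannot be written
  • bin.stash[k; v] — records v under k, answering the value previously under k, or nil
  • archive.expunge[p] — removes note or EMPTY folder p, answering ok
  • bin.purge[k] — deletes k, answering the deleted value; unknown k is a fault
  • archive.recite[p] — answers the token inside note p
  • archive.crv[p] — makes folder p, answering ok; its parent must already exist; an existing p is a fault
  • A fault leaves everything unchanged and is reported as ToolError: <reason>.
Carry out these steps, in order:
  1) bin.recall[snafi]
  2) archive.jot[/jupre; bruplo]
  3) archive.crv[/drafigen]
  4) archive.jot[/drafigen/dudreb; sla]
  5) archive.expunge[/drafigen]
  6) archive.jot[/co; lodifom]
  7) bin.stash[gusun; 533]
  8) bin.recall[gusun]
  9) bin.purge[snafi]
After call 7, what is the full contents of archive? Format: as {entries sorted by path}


Answer: {co=lodifom, drafigen/, drafigen/dudreb=sla, jupre=bruplo, plitri=smoste}

Derivation:
·→ recall(k='snafi')
·← 705
·→ jot(p='/jupre', c='bruplo')
·← created
·→ crv(p='/drafigen')
·← ok
·→ jot(p='/drafigen/dudreb', c='sla')
·← created
·→ expunge(p='/drafigen')
·← ToolError: not empty
·→ jot(p='/co', c='lodifom')
·← created
·→ stash(k='gusun', v='533')
·← plobre
·→ recall(k='gusun')
·← 533
·→ purge(k='snafi')
·← 705


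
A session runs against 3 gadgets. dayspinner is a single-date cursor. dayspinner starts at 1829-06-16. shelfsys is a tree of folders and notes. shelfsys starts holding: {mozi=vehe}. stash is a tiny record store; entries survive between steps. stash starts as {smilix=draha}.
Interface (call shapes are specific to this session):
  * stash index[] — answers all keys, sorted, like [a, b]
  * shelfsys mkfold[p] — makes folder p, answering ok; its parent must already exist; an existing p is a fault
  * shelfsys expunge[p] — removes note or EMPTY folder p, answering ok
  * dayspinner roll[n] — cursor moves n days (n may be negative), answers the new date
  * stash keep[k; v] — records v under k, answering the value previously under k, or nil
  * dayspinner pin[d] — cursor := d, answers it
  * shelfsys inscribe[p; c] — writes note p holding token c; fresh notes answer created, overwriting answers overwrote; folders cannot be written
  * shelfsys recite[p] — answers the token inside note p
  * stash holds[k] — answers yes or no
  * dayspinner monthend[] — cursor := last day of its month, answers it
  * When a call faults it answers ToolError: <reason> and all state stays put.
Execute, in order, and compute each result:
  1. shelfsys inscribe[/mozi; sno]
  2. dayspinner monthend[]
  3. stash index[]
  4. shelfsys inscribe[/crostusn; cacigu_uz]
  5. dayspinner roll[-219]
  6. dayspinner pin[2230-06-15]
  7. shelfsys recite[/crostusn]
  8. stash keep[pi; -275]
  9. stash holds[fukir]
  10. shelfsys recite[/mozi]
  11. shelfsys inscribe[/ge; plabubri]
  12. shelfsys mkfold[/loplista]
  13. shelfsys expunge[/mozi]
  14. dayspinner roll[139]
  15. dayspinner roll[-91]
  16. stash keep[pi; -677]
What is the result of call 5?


Answer: 1828-11-23

Derivation:
I run shelfsys inscribe on p→/mozi, c→sno, yielding overwrote.
I try dayspinner monthend(), → 1829-06-30.
Next I call stash index(), giving [smilix].
I try shelfsys inscribe on p→/crostusn, c→cacigu_uz, yielding created.
Calling dayspinner roll on n→-219, and get 1828-11-23.
Using dayspinner pin on d→2230-06-15, — result: 2230-06-15.
Using shelfsys recite on p→/crostusn, and see cacigu_uz.
I call stash keep on k→pi, v→-275, and get nil.
Using stash holds on k→fukir, and see no.
I invoke shelfsys recite on p→/mozi, → sno.
Using shelfsys inscribe on p→/ge, c→plabubri, and see created.
Next I call shelfsys mkfold on p→/loplista, and get ok.
Now I run shelfsys expunge on p→/mozi, which returns ok.
I try dayspinner roll on n→139, and see 2230-11-01.
Invoking dayspinner roll on n→-91, and observe 2230-08-02.
I try stash keep on k→pi, v→-677, and get -275.
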